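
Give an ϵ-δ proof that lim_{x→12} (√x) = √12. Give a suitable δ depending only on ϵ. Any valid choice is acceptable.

Let ϵ > 0 be given. We want δ > 0 such that 0 < |x − 12| < δ implies |√x − √12| < ϵ.
Multiplying by the conjugate, |√x − √12| = |x − 12|/(√x + √12).
Restrict δ ≤ 12 so that |x − 12| < 12 forces x > 0, and then √x + √12 > √12.
Hence |√x − √12| < |x − 12|/√12, which is < ϵ once |x − 12| < √12·ϵ.
Take δ = min(12, √12·ϵ). If 0 < |x − 12| < δ then x > 0 and |√x − √12| < |x − 12|/√12 < ϵ.

δ = min(12, √12·ϵ)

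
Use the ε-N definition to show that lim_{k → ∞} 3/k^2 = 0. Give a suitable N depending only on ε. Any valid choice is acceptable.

Let ε > 0 be given. For k ≥ 1, |3/k^2 − 0| = 3/k^2.
3/k^2 < ε ⇔ k^2 > 3/ε ⇔ k > (3/ε)^{1/2}.
Take N = (3/ε)^{1/2}. Then k > N implies 3/k^2 < ε.

N = (3/ε)^{1/2}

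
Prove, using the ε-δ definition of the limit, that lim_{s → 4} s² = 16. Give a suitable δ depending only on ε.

Suppose ε > 0. We seek δ > 0 with 0 < |s − 4| < δ ⇒ |s² − 16| < ε.
Factor: s² − 16 = (s − 4)(s + 4), so |s² − 16| = |s − 4|·|s + 4|.
Restrict δ ≤ 1. Then |s − 4| < 1 gives |s| < 5, so by the triangle inequality |s + 4| ≤ 5 + 4 = 9.
Hence |s² − 16| ≤ 9|s − 4|, which is < ε once |s − 4| < ε/9.
Take δ = min(1, ε/9). If 0 < |s − 4| < δ then both bounds hold and |s² − 16| ≤ 9|s − 4| < 9·(ε/9) = ε.

δ = min(1, ε/9)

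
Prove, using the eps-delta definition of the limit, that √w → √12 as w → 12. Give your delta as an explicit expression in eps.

Fix eps > 0. We want delta > 0 such that 0 < |w − 12| < delta implies |√w − √12| < eps.
Multiplying by the conjugate, |√w − √12| = |w − 12|/(√w + √12).
Restrict delta ≤ 12 so that |w − 12| < 12 forces w > 0, and then √w + √12 > √12.
Hence |√w − √12| < |w − 12|/√12, which is < eps once |w − 12| < √12·eps.
Take delta = min(12, √12·eps). If 0 < |w − 12| < delta then w > 0 and |√w − √12| < |w − 12|/√12 < eps.

delta = min(12, √12·eps)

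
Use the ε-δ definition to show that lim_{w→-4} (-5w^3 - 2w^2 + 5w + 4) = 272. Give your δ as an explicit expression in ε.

Fix ε > 0. We want δ > 0 such that 0 < |w + 4| < δ implies |(-5w^3 - 2w^2 + 5w + 4) − 272| < ε.
(-5w^3 - 2w^2 + 5w + 4) − 272 = -5w^3 - 2w^2 + 5w - 268 = (w + 4)(-5w^2 + 18w - 67).
So |(-5w^3 - 2w^2 + 5w + 4) − 272| = |w + 4|·|-5w^2 + 18w - 67|.
Assume first that |w + 4| < 1, so |w| < 5. Then |-5w^2 + 18w - 67| ≤ 5·5^2 + 18·5 + 67 = 282.
Hence |(-5w^3 - 2w^2 + 5w + 4) − 272| ≤ 282|w + 4| < ε provided |w + 4| < ε/282.
Take δ = min(1, ε/282). Then 0 < |w + 4| < δ gives both |w + 4| < 1 and |w + 4| < ε/282, so |(-5w^3 - 2w^2 + 5w + 4) − 272| < ε.

δ = min(1, ε/282)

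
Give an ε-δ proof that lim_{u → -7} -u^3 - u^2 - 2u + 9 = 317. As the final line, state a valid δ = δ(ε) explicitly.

δ = min(1, ε/156)

Suppose ε > 0. We want δ > 0 such that 0 < |u + 7| < δ implies |(-u^3 - u^2 - 2u + 9) − 317| < ε.
(-u^3 - u^2 - 2u + 9) − 317 = -u^3 - u^2 - 2u - 308 = (u + 7)(-u^2 + 6u - 44).
So |(-u^3 - u^2 - 2u + 9) − 317| = |u + 7|·|-u^2 + 6u - 44|.
Require δ ≤ 1. Then |u + 7| < 1 gives |u| < 8, and by the triangle inequality |-u^2 + 6u - 44| ≤ 8^2 + 6·8 + 44 = 156.
Hence |(-u^3 - u^2 - 2u + 9) − 317| ≤ 156|u + 7| < ε provided |u + 7| < ε/156.
Take δ = min(1, ε/156). Then 0 < |u + 7| < δ gives both |u + 7| < 1 and |u + 7| < ε/156, so |(-u^3 - u^2 - 2u + 9) − 317| < ε.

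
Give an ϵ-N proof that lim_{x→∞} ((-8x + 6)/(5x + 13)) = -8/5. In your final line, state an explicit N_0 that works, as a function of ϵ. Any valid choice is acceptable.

Fix ϵ > 0. We seek N_0 > 0 such that x > N_0 implies |(-8x + 6)/(5x + 13) + 8/5| < ϵ.
(-8x + 6)/(5x + 13) + 8/5 = (5(-8x + 6) − (-8)(5x + 13)) / (5(5x + 13)) = 134/(5(5x + 13)).
For x > 0 we have 5x + 13 > 5x, so |(-8x + 6)/(5x + 13) + 8/5| = 134/(5(5x + 13)) < 134/(5·5x) = (134/25)/x.
Thus |(-8x + 6)/(5x + 13) + 8/5| < ϵ whenever x > (134/25)/ϵ.
Take N_0 = (134/25)/ϵ. If x > N_0 then |(-8x + 6)/(5x + 13) + 8/5| < (134/25)/x < ϵ.

N_0 = (134/25)/ϵ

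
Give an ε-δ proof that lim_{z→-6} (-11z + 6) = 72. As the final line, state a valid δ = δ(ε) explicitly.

δ = ε/11

Suppose ε > 0. We need δ > 0 so that 0 < |z + 6| < δ implies |(-11z + 6) − 72| < ε.
Since (-11z + 6) − 72 = -11(z + 6), we have |(-11z + 6) − 72| = 11|z + 6|.
Thus it suffices that |z + 6| < ε/11.
Choosing δ = ε/11 gives |(-11z + 6) − 72| = 11|z + 6| < ε whenever |z + 6| < δ.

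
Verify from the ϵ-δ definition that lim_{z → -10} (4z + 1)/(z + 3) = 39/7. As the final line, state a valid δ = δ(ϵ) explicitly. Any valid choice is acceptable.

Let ϵ > 0. We want δ > 0 with 0 < |z + 10| < δ ⇒ |(4z + 1)/(z + 3) − (39/7)| < ϵ.
Combining over a common denominator, (4z + 1)/(z + 3) − (39/7) = [(4z + 1)·(-7) − (-39)·(z + 3)] / [(-7)·(z + 3)] = 11(z + 10) / ((-7)(z + 3)).
So |(4z + 1)/(z + 3) − (39/7)| = 11|z + 10| / (7·|z + 3|).
Require δ ≤ 7/2, so |z + 3| ≥ |-7| − |z + 10| > 7 − 7/2 = 7/2.
Hence |(4z + 1)/(z + 3) − (39/7)| < 11|z + 10|/(7·(7/2)) = (22/49)|z + 10|, which is < ϵ once |z + 10| < (49/22)ϵ.
Take δ = min(7/2, (49/22)ϵ). Then 0 < |z + 10| < δ forces both bounds, so |(4z + 1)/(z + 3) − (39/7)| < ϵ.

δ = min(7/2, (49/22)ϵ)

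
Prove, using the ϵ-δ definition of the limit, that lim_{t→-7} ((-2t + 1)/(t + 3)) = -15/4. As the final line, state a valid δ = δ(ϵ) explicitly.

Fix ϵ > 0. We want δ > 0 with 0 < |t + 7| < δ ⇒ |(-2t + 1)/(t + 3) + 15/4| < ϵ.
Combining over a common denominator, (-2t + 1)/(t + 3) + 15/4 = [(-2t + 1)·(-4) − 15·(t + 3)] / [(-4)·(t + 3)] = -7(t + 7) / ((-4)(t + 3)).
So |(-2t + 1)/(t + 3) + 15/4| = 7|t + 7| / (4·|t + 3|).
Restrict δ ≤ 2. Then |t + 7| < 2 gives |t + 3| = |(t + 7) + (-4)| ≥ 4 − 2 = 2.
Hence |(-2t + 1)/(t + 3) + 15/4| < 7|t + 7|/(4·2) = (7/8)|t + 7|, which is < ϵ once |t + 7| < (8/7)ϵ.
Take δ = min(2, (8/7)ϵ). Then 0 < |t + 7| < δ forces both bounds, so |(-2t + 1)/(t + 3) + 15/4| < ϵ.

δ = min(2, (8/7)ϵ)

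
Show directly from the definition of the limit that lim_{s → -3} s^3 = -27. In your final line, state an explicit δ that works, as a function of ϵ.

Let ϵ > 0. We seek δ > 0 with 0 < |s + 3| < δ ⇒ |s^3 + 27| < ϵ.
Factor: s^3 + 27 = (s + 3)(s^2 - 3s + 9), so |s^3 + 27| = |s + 3|·|s^2 - 3s + 9|.
Restrict δ ≤ 1. Then |s + 3| < 1 gives |s| < 4, so by the triangle inequality |s^2 - 3s + 9| ≤ 4^2 + 3·4 + 9 = 37.
Hence |s^3 + 27| ≤ 37|s + 3|, which is < ϵ once |s + 3| < ϵ/37.
Take δ = min(1, ϵ/37). If 0 < |s + 3| < δ then both bounds hold and |s^3 + 27| ≤ 37|s + 3| < 37·(ϵ/37) = ϵ.

δ = min(1, ϵ/37)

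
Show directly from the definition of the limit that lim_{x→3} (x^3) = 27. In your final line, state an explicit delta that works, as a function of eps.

delta = min(1, eps/37)

Suppose eps > 0. We seek delta > 0 with 0 < |x − 3| < delta ⇒ |x^3 − 27| < eps.
Factor: x^3 − 27 = (x − 3)(x^2 + 3x + 9), so |x^3 − 27| = |x − 3|·|x^2 + 3x + 9|.
Restrict delta ≤ 1. Then |x − 3| < 1 gives |x| < 4, so by the triangle inequality |x^2 + 3x + 9| ≤ 4^2 + 3·4 + 9 = 37.
Hence |x^3 − 27| ≤ 37|x − 3|, which is < eps once |x − 3| < eps/37.
Take delta = min(1, eps/37). If 0 < |x − 3| < delta then both bounds hold and |x^3 − 27| ≤ 37|x − 3| < 37·(eps/37) = eps.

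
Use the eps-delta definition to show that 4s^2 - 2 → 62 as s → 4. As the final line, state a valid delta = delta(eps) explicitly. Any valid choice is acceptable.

delta = min(1, eps/36)

Fix eps > 0. We want delta > 0 such that 0 < |s − 4| < delta implies |(4s^2 - 2) − 62| < eps.
(4s^2 - 2) − 62 = 4s^2 - 64 = (s − 4)(4s + 16).
So |(4s^2 - 2) − 62| = |s − 4|·|4s + 16|.
Assume first that |s − 4| < 1, so |s| < 5. Then |4s + 16| ≤ 4·5 + 16 = 36.
Hence |(4s^2 - 2) − 62| ≤ 36|s − 4| < eps provided |s − 4| < eps/36.
Take delta = min(1, eps/36). Then 0 < |s − 4| < delta gives both |s − 4| < 1 and |s − 4| < eps/36, so |(4s^2 - 2) − 62| < eps.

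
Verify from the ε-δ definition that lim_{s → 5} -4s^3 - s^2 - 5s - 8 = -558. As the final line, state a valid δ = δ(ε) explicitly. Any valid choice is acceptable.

δ = min(2, ε/453)

Let ε > 0 be given. We want δ > 0 such that 0 < |s − 5| < δ implies |(-4s^3 - s^2 - 5s - 8) + 558| < ε.
(-4s^3 - s^2 - 5s - 8) + 558 = -4s^3 - s^2 - 5s + 550 = (s − 5)(-4s^2 - 21s - 110).
So |(-4s^3 - s^2 - 5s - 8) + 558| = |s − 5|·|-4s^2 - 21s - 110|.
Assume first that |s − 5| < 2, so |s| < 7. Then |-4s^2 - 21s - 110| ≤ 4·7^2 + 21·7 + 110 = 453.
Hence |(-4s^3 - s^2 - 5s - 8) + 558| ≤ 453|s − 5| < ε provided |s − 5| < ε/453.
Take δ = min(2, ε/453). Then 0 < |s − 5| < δ gives both |s − 5| < 2 and |s − 5| < ε/453, so |(-4s^3 - s^2 - 5s - 8) + 558| < ε.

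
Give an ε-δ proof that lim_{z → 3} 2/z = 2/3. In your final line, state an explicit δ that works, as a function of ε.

δ = min(3/2, (9/4)ε)

Fix ε > 0. We seek δ > 0 such that 0 < |z − 3| < δ implies |2/z − (2/3)| < ε.
|2/z − (2/3)| = 2·|3 − z|/(3·|z|) = 2|z − 3|/(3|z|).
Require δ ≤ 3/2 so that |z| > 3 − 3/2 = 3/2, hence 3|z| > 9/2.
Then |2/z − (2/3)| < 2|z − 3|/(9/2), which is < ε when |z − 3| < (9/4)ε.
Take δ = min(3/2, (9/4)ε). Then 0 < |z − 3| < δ gives both |z − 3| < 3/2 and |z − 3| < (9/4)ε, so |2/z − (2/3)| < ε.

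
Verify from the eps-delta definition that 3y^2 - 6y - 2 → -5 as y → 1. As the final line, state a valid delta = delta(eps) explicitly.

Let eps > 0 be given. We want delta > 0 such that 0 < |y − 1| < delta implies |(3y^2 - 6y - 2) + 5| < eps.
(3y^2 - 6y - 2) + 5 = 3y^2 - 6y + 3 = (y − 1)(3y - 3).
So |(3y^2 - 6y - 2) + 5| = |y − 1|·|3y - 3|.
Assume first that |y − 1| < 1, so |y| < 2. Then |3y - 3| ≤ 3·2 + 3 = 9.
Hence |(3y^2 - 6y - 2) + 5| ≤ 9|y − 1| < eps provided |y − 1| < eps/9.
Choosing delta = min(1, eps/9) ensures both conditions, hence |(3y^2 - 6y - 2) + 5| < eps.

delta = min(1, eps/9)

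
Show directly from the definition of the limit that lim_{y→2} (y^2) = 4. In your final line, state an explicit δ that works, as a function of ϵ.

δ = min(1, ϵ/5)

Suppose ϵ > 0. We seek δ > 0 with 0 < |y − 2| < δ ⇒ |y^2 − 4| < ϵ.
Factor: y^2 − 4 = (y − 2)(y + 2), so |y^2 − 4| = |y − 2|·|y + 2|.
Restrict δ ≤ 1. Then |y − 2| < 1 gives |y| < 3, so by the triangle inequality |y + 2| ≤ 3 + 2 = 5.
Hence |y^2 − 4| ≤ 5|y − 2|, which is < ϵ once |y − 2| < ϵ/5.
Take δ = min(1, ϵ/5). If 0 < |y − 2| < δ then both bounds hold and |y^2 − 4| ≤ 5|y − 2| < 5·(ϵ/5) = ϵ.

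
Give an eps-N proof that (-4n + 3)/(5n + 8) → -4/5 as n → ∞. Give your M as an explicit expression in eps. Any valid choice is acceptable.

M = (47/25)/eps

Suppose eps > 0. For n ≥ 1, |(-4n + 3)/(5n + 8) + 4/5| = |47|/(5(5n + 8)) = 47/(5(5n + 8)).
Since 5n + 8 ≥ 5n for n ≥ 1, this is ≤ 47/(5·5n) = (47/25)/n.
So |(-4n + 3)/(5n + 8) + 4/5| < eps whenever n > (47/25)/eps.
Take M = (47/25)/eps. If n > M then |(-4n + 3)/(5n + 8) + 4/5| ≤ (47/25)/n < eps.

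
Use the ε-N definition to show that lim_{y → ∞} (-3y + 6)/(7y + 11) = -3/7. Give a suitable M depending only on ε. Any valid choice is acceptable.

M = (75/49)/ε

Let ε > 0. We seek M > 0 such that y > M implies |(-3y + 6)/(7y + 11) + 3/7| < ε.
(-3y + 6)/(7y + 11) + 3/7 = (7(-3y + 6) − (-3)(7y + 11)) / (7(7y + 11)) = 75/(7(7y + 11)).
For y > 0 we have 7y + 11 > 7y, so |(-3y + 6)/(7y + 11) + 3/7| = 75/(7(7y + 11)) < 75/(7·7y) = (75/49)/y.
Thus |(-3y + 6)/(7y + 11) + 3/7| < ε whenever y > (75/49)/ε.
Take M = (75/49)/ε. If y > M then |(-3y + 6)/(7y + 11) + 3/7| < (75/49)/y < ε.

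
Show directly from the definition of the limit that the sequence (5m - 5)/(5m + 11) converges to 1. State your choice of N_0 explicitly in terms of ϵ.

N_0 = (16/5)/ϵ

Let ϵ > 0 be given. For m ≥ 1, |(5m - 5)/(5m + 11) − 1| = |-80|/(5(5m + 11)) = 80/(5(5m + 11)).
Since 5m + 11 ≥ 5m for m ≥ 1, this is ≤ 80/(5·5m) = (16/5)/m.
So |(5m - 5)/(5m + 11) − 1| < ϵ whenever m > (16/5)/ϵ.
Take N_0 = (16/5)/ϵ. If m > N_0 then |(5m - 5)/(5m + 11) − 1| ≤ (16/5)/m < ϵ.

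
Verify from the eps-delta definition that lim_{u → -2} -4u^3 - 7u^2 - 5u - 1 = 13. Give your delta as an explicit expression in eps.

Suppose eps > 0. We want delta > 0 such that 0 < |u + 2| < delta implies |(-4u^3 - 7u^2 - 5u - 1) − 13| < eps.
(-4u^3 - 7u^2 - 5u - 1) − 13 = -4u^3 - 7u^2 - 5u - 14 = (u + 2)(-4u^2 + u - 7).
So |(-4u^3 - 7u^2 - 5u - 1) − 13| = |u + 2|·|-4u^2 + u - 7|.
Assume first that |u + 2| < 1, so |u| < 3. Then |-4u^2 + u - 7| ≤ 4·3^2 + 3 + 7 = 46.
Hence |(-4u^3 - 7u^2 - 5u - 1) − 13| ≤ 46|u + 2| < eps provided |u + 2| < eps/46.
Choosing delta = min(1, eps/46) ensures both conditions, hence |(-4u^3 - 7u^2 - 5u - 1) − 13| < eps.

delta = min(1, eps/46)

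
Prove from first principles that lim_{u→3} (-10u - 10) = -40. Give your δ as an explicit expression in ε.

δ = ε/10

Suppose ε > 0. We need δ > 0 so that 0 < |u − 3| < δ implies |(-10u - 10) + 40| < ε.
Since (-10u - 10) + 40 = -10(u − 3), we have |(-10u - 10) + 40| = 10|u − 3|.
So 10|u − 3| < ε exactly when |u − 3| < ε/10.
Choosing δ = ε/10 gives |(-10u - 10) + 40| = 10|u − 3| < ε whenever |u − 3| < δ.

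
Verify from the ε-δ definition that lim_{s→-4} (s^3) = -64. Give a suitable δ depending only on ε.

Let ε > 0 be given. We seek δ > 0 with 0 < |s + 4| < δ ⇒ |s^3 + 64| < ε.
Factor: s^3 + 64 = (s + 4)(s^2 - 4s + 16), so |s^3 + 64| = |s + 4|·|s^2 - 4s + 16|.
Impose δ ≤ 1 so that |s| < 5; then |s^2 - 4s + 16| ≤ 61.
Hence |s^3 + 64| ≤ 61|s + 4|, which is < ε once |s + 4| < ε/61.
Take δ = min(1, ε/61). If 0 < |s + 4| < δ then both bounds hold and |s^3 + 64| ≤ 61|s + 4| < 61·(ε/61) = ε.

δ = min(1, ε/61)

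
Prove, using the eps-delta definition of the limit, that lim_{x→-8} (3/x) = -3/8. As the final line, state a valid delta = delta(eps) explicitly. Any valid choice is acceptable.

Let eps > 0 be given. We seek delta > 0 such that 0 < |x + 8| < delta implies |3/x + 3/8| < eps.
|3/x + 3/8| = 3·|-8 − x|/(8·|x|) = 3|x + 8|/(8|x|).
Restrict delta ≤ 4. Then |x + 8| < 4 gives |x| > 4, so 8|x| > 32.
Then |3/x + 3/8| < 3|x + 8|/32, which is < eps when |x + 8| < (32/3)eps.
Take delta = min(4, (32/3)eps). Then 0 < |x + 8| < delta gives both |x + 8| < 4 and |x + 8| < (32/3)eps, so |3/x + 3/8| < eps.

delta = min(4, (32/3)eps)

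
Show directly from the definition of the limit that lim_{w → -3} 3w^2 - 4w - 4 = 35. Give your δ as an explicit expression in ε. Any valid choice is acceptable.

δ = min(2, ε/28)

Let ε > 0. We want δ > 0 such that 0 < |w + 3| < δ implies |(3w^2 - 4w - 4) − 35| < ε.
(3w^2 - 4w - 4) − 35 = 3w^2 - 4w - 39 = (w + 3)(3w - 13).
So |(3w^2 - 4w - 4) − 35| = |w + 3|·|3w - 13|.
Assume first that |w + 3| < 2, so |w| < 5. Then |3w - 13| ≤ 3·5 + 13 = 28.
Hence |(3w^2 - 4w - 4) − 35| ≤ 28|w + 3| < ε provided |w + 3| < ε/28.
Choosing δ = min(2, ε/28) ensures both conditions, hence |(3w^2 - 4w - 4) − 35| < ε.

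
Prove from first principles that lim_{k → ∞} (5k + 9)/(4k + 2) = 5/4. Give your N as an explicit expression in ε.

N = (13/8)/ε

Fix ε > 0. For k ≥ 1, |(5k + 9)/(4k + 2) − (5/4)| = |26|/(4(4k + 2)) = 26/(4(4k + 2)).
Since 4k + 2 ≥ 4k for k ≥ 1, this is ≤ 26/(4·4k) = (13/8)/k.
So |(5k + 9)/(4k + 2) − (5/4)| < ε whenever k > (13/8)/ε.
Take N = (13/8)/ε. If k > N then |(5k + 9)/(4k + 2) − (5/4)| ≤ (13/8)/k < ε.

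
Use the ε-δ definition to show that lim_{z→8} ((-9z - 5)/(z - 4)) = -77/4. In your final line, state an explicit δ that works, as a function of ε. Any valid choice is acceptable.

Let ε > 0 be given. We want δ > 0 with 0 < |z − 8| < δ ⇒ |(-9z - 5)/(z - 4) + 77/4| < ε.
Combining over a common denominator, (-9z - 5)/(z - 4) + 77/4 = [(-9z - 5)·4 − (-77)·(z - 4)] / [4·(z - 4)] = 41(z − 8) / (4(z - 4)).
So |(-9z - 5)/(z - 4) + 77/4| = 41|z − 8| / (4·|z − 4|).
Require δ ≤ 2, so |z − 4| ≥ |4| − |z − 8| > 4 − 2 = 2.
Hence |(-9z - 5)/(z - 4) + 77/4| < 41|z − 8|/(4·2) = (41/8)|z − 8|, which is < ε once |z − 8| < (8/41)ε.
Take δ = min(2, (8/41)ε). Then 0 < |z − 8| < δ forces both bounds, so |(-9z - 5)/(z - 4) + 77/4| < ε.

δ = min(2, (8/41)ε)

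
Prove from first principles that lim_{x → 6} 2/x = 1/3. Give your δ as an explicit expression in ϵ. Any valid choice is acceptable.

Fix ϵ > 0. We seek δ > 0 such that 0 < |x − 6| < δ implies |2/x − (1/3)| < ϵ.
|2/x − (1/3)| = 2·|6 − x|/(6·|x|) = 2|x − 6|/(6|x|).
Require δ ≤ 3 so that |x| > 6 − 3 = 3, hence 6|x| > 18.
Then |2/x − (1/3)| < 2|x − 6|/18, which is < ϵ when |x − 6| < 9ϵ.
Take δ = min(3, 9ϵ). Then 0 < |x − 6| < δ gives both |x − 6| < 3 and |x − 6| < 9ϵ, so |2/x − (1/3)| < ϵ.

δ = min(3, 9ϵ)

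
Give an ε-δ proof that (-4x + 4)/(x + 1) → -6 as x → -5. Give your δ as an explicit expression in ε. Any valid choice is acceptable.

Let ε > 0 be given. We want δ > 0 with 0 < |x + 5| < δ ⇒ |(-4x + 4)/(x + 1) + 6| < ε.
Combining over a common denominator, (-4x + 4)/(x + 1) + 6 = [(-4x + 4)·(-4) − 24·(x + 1)] / [(-4)·(x + 1)] = -8(x + 5) / ((-4)(x + 1)).
So |(-4x + 4)/(x + 1) + 6| = 8|x + 5| / (4·|x + 1|).
Restrict δ ≤ 2. Then |x + 5| < 2 gives |x + 1| = |(x + 5) + (-4)| ≥ 4 − 2 = 2.
Hence |(-4x + 4)/(x + 1) + 6| < 8|x + 5|/(4·2) = |x + 5|, which is < ε once |x + 5| < ε.
Take δ = min(2, ε). Then 0 < |x + 5| < δ forces both bounds, so |(-4x + 4)/(x + 1) + 6| < ε.

δ = min(2, ε)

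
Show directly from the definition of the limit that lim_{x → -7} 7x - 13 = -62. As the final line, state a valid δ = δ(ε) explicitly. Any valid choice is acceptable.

Let ε > 0 be given. We need δ > 0 so that 0 < |x + 7| < δ implies |(7x - 13) + 62| < ε.
|(7x - 13) + 62| = |7x + 49| = 7|x + 7|.
So 7|x + 7| < ε exactly when |x + 7| < ε/7.
Take δ = ε/7. If 0 < |x + 7| < δ then |(7x - 13) + 62| = 7|x + 7| < 7·(ε/7) = ε.

δ = ε/7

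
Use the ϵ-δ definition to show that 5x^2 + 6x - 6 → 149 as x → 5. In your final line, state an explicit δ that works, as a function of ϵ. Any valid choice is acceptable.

Suppose ϵ > 0. We want δ > 0 such that 0 < |x − 5| < δ implies |(5x^2 + 6x - 6) − 149| < ϵ.
(5x^2 + 6x - 6) − 149 = 5x^2 + 6x - 155 = (x − 5)(5x + 31).
So |(5x^2 + 6x - 6) − 149| = |x − 5|·|5x + 31|.
Require δ ≤ 2. Then |x − 5| < 2 gives |x| < 7, and by the triangle inequality |5x + 31| ≤ 5·7 + 31 = 66.
Hence |(5x^2 + 6x - 6) − 149| ≤ 66|x − 5| < ϵ provided |x − 5| < ϵ/66.
Take δ = min(2, ϵ/66). Then 0 < |x − 5| < δ gives both |x − 5| < 2 and |x − 5| < ϵ/66, so |(5x^2 + 6x - 6) − 149| < ϵ.

δ = min(2, ϵ/66)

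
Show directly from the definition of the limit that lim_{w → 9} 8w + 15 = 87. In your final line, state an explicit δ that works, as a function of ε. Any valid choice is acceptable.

δ = ε/8

Suppose ε > 0. We need δ > 0 so that 0 < |w − 9| < δ implies |(8w + 15) − 87| < ε.
Since (8w + 15) − 87 = 8(w − 9), we have |(8w + 15) − 87| = 8|w − 9|.
Thus it suffices that |w − 9| < ε/8.
Choosing δ = ε/8 gives |(8w + 15) − 87| = 8|w − 9| < ε whenever |w − 9| < δ.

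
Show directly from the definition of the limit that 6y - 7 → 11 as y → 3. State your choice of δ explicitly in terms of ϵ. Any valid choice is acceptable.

δ = ϵ/6

Suppose ϵ > 0. We need δ > 0 so that 0 < |y − 3| < δ implies |(6y - 7) − 11| < ϵ.
|(6y - 7) − 11| = |6y - 18| = 6|y − 3|.
Thus it suffices that |y − 3| < ϵ/6.
Choosing δ = ϵ/6 gives |(6y - 7) − 11| = 6|y − 3| < ϵ whenever |y − 3| < δ.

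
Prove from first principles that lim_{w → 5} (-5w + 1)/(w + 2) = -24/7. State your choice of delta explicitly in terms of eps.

Fix eps > 0. We want delta > 0 with 0 < |w − 5| < delta ⇒ |(-5w + 1)/(w + 2) + 24/7| < eps.
Combining over a common denominator, (-5w + 1)/(w + 2) + 24/7 = [(-5w + 1)·7 − (-24)·(w + 2)] / [7·(w + 2)] = -11(w − 5) / (7(w + 2)).
So |(-5w + 1)/(w + 2) + 24/7| = 11|w − 5| / (7·|w + 2|).
Require delta ≤ 7/2, so |w + 2| ≥ |7| − |w − 5| > 7 − 7/2 = 7/2.
Hence |(-5w + 1)/(w + 2) + 24/7| < 11|w − 5|/(7·(7/2)) = (22/49)|w − 5|, which is < eps once |w − 5| < (49/22)eps.
Take delta = min(7/2, (49/22)eps). Then 0 < |w − 5| < delta forces both bounds, so |(-5w + 1)/(w + 2) + 24/7| < eps.

delta = min(7/2, (49/22)eps)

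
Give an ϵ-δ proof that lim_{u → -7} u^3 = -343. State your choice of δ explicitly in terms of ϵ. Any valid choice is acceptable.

Let ϵ > 0. We seek δ > 0 with 0 < |u + 7| < δ ⇒ |u^3 + 343| < ϵ.
Factor: u^3 + 343 = (u + 7)(u^2 - 7u + 49), so |u^3 + 343| = |u + 7|·|u^2 - 7u + 49|.
Restrict δ ≤ 2. Then |u + 7| < 2 gives |u| < 9, so by the triangle inequality |u^2 - 7u + 49| ≤ 9^2 + 7·9 + 49 = 193.
Hence |u^3 + 343| ≤ 193|u + 7|, which is < ϵ once |u + 7| < ϵ/193.
Take δ = min(2, ϵ/193). If 0 < |u + 7| < δ then both bounds hold and |u^3 + 343| ≤ 193|u + 7| < 193·(ϵ/193) = ϵ.

δ = min(2, ϵ/193)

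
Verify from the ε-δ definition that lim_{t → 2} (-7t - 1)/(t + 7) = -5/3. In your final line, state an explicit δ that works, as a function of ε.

Let ε > 0 be given. We want δ > 0 with 0 < |t − 2| < δ ⇒ |(-7t - 1)/(t + 7) + 5/3| < ε.
Combining over a common denominator, (-7t - 1)/(t + 7) + 5/3 = [(-7t - 1)·9 − (-15)·(t + 7)] / [9·(t + 7)] = -48(t − 2) / (9(t + 7)).
So |(-7t - 1)/(t + 7) + 5/3| = 48|t − 2| / (9·|t + 7|).
Require δ ≤ 9/2, so |t + 7| ≥ |9| − |t − 2| > 9 − 9/2 = 9/2.
Hence |(-7t - 1)/(t + 7) + 5/3| < 48|t − 2|/(9·(9/2)) = (32/27)|t − 2|, which is < ε once |t − 2| < (27/32)ε.
Take δ = min(9/2, (27/32)ε). Then 0 < |t − 2| < δ forces both bounds, so |(-7t - 1)/(t + 7) + 5/3| < ε.

δ = min(9/2, (27/32)ε)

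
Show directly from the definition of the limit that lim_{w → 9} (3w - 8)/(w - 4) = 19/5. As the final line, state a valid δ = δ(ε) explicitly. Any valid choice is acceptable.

δ = min(5/2, (25/8)ε)

Let ε > 0. We want δ > 0 with 0 < |w − 9| < δ ⇒ |(3w - 8)/(w - 4) − (19/5)| < ε.
Combining over a common denominator, (3w - 8)/(w - 4) − (19/5) = [(3w - 8)·5 − 19·(w - 4)] / [5·(w - 4)] = -4(w − 9) / (5(w - 4)).
So |(3w - 8)/(w - 4) − (19/5)| = 4|w − 9| / (5·|w − 4|).
Require δ ≤ 5/2, so |w − 4| ≥ |5| − |w − 9| > 5 − 5/2 = 5/2.
Hence |(3w - 8)/(w - 4) − (19/5)| < 4|w − 9|/(5·(5/2)) = (8/25)|w − 9|, which is < ε once |w − 9| < (25/8)ε.
Take δ = min(5/2, (25/8)ε). Then 0 < |w − 9| < δ forces both bounds, so |(3w - 8)/(w - 4) − (19/5)| < ε.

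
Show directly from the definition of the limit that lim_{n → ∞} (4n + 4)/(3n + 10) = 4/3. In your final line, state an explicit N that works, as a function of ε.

N = (28/9)/ε

Let ε > 0 be given. For n ≥ 1, |(4n + 4)/(3n + 10) − (4/3)| = |-28|/(3(3n + 10)) = 28/(3(3n + 10)).
Since 3n + 10 ≥ 3n for n ≥ 1, this is ≤ 28/(3·3n) = (28/9)/n.
So |(4n + 4)/(3n + 10) − (4/3)| < ε whenever n > (28/9)/ε.
Take N = (28/9)/ε. If n > N then |(4n + 4)/(3n + 10) − (4/3)| ≤ (28/9)/n < ε.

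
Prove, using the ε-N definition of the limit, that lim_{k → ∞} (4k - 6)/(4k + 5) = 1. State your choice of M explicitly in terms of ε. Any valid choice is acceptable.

Suppose ε > 0. For k ≥ 1, |(4k - 6)/(4k + 5) − 1| = |-44|/(4(4k + 5)) = 44/(4(4k + 5)).
Since 4k + 5 ≥ 4k for k ≥ 1, this is ≤ 44/(4·4k) = (11/4)/k.
So |(4k - 6)/(4k + 5) − 1| < ε whenever k > (11/4)/ε.
Take M = (11/4)/ε. If k > M then |(4k - 6)/(4k + 5) − 1| ≤ (11/4)/k < ε.

M = (11/4)/ε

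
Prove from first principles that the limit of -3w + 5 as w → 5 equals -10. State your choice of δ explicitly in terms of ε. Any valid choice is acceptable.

Let ε > 0. We need δ > 0 so that 0 < |w − 5| < δ implies |(-3w + 5) + 10| < ε.
Since (-3w + 5) + 10 = -3(w − 5), we have |(-3w + 5) + 10| = 3|w − 5|.
So 3|w − 5| < ε exactly when |w − 5| < ε/3.
Choosing δ = ε/3 gives |(-3w + 5) + 10| = 3|w − 5| < ε whenever |w − 5| < δ.

δ = ε/3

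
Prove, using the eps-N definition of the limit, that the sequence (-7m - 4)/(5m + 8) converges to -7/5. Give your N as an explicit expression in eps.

Let eps > 0 be given. For m ≥ 1, |(-7m - 4)/(5m + 8) + 7/5| = |36|/(5(5m + 8)) = 36/(5(5m + 8)).
Since 5m + 8 ≥ 5m for m ≥ 1, this is ≤ 36/(5·5m) = (36/25)/m.
So |(-7m - 4)/(5m + 8) + 7/5| < eps whenever m > (36/25)/eps.
Take N = (36/25)/eps. If m > N then |(-7m - 4)/(5m + 8) + 7/5| ≤ (36/25)/m < eps.

N = (36/25)/eps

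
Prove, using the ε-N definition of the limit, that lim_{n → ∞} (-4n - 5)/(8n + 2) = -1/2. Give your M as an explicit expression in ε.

M = (1/2)/ε

Suppose ε > 0. For n ≥ 1, |(-4n - 5)/(8n + 2) + 1/2| = |-32|/(8(8n + 2)) = 32/(8(8n + 2)).
Since 8n + 2 ≥ 8n for n ≥ 1, this is ≤ 32/(8·8n) = (1/2)/n.
So |(-4n - 5)/(8n + 2) + 1/2| < ε whenever n > (1/2)/ε.
Take M = (1/2)/ε. If n > M then |(-4n - 5)/(8n + 2) + 1/2| ≤ (1/2)/n < ε.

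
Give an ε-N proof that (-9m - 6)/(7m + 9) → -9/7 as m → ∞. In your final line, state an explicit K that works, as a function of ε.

K = (39/49)/ε

Let ε > 0. For m ≥ 1, |(-9m - 6)/(7m + 9) + 9/7| = |39|/(7(7m + 9)) = 39/(7(7m + 9)).
Since 7m + 9 ≥ 7m for m ≥ 1, this is ≤ 39/(7·7m) = (39/49)/m.
So |(-9m - 6)/(7m + 9) + 9/7| < ε whenever m > (39/49)/ε.
Take K = (39/49)/ε. If m > K then |(-9m - 6)/(7m + 9) + 9/7| ≤ (39/49)/m < ε.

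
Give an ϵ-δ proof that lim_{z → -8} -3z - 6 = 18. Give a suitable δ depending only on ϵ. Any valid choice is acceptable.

Fix ϵ > 0. We need δ > 0 so that 0 < |z + 8| < δ implies |(-3z - 6) − 18| < ϵ.
Since (-3z - 6) − 18 = -3(z + 8), we have |(-3z - 6) − 18| = 3|z + 8|.
So 3|z + 8| < ϵ exactly when |z + 8| < ϵ/3.
Choosing δ = ϵ/3 gives |(-3z - 6) − 18| = 3|z + 8| < ϵ whenever |z + 8| < δ.

δ = ϵ/3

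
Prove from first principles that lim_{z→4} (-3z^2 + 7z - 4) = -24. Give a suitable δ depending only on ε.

δ = min(1, ε/20)

Let ε > 0. We want δ > 0 such that 0 < |z − 4| < δ implies |(-3z^2 + 7z - 4) + 24| < ε.
(-3z^2 + 7z - 4) + 24 = -3z^2 + 7z + 20 = (z − 4)(-3z - 5).
So |(-3z^2 + 7z - 4) + 24| = |z − 4|·|-3z - 5|.
Require δ ≤ 1. Then |z − 4| < 1 gives |z| < 5, and by the triangle inequality |-3z - 5| ≤ 3·5 + 5 = 20.
Hence |(-3z^2 + 7z - 4) + 24| ≤ 20|z − 4| < ε provided |z − 4| < ε/20.
Choosing δ = min(1, ε/20) ensures both conditions, hence |(-3z^2 + 7z - 4) + 24| < ε.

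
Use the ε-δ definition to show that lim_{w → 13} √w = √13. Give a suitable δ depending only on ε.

Let ε > 0 be given. We want δ > 0 such that 0 < |w − 13| < δ implies |√w − √13| < ε.
Multiplying by the conjugate, |√w − √13| = |w − 13|/(√w + √13).
Restrict δ ≤ 13 so that |w − 13| < 13 forces w > 0, and then √w + √13 > √13.
Hence |√w − √13| < |w − 13|/√13, which is < ε once |w − 13| < √13·ε.
Take δ = min(13, √13·ε). If 0 < |w − 13| < δ then w > 0 and |√w − √13| < |w − 13|/√13 < ε.

δ = min(13, √13·ε)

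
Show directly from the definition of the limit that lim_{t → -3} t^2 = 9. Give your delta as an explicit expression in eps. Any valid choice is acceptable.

Let eps > 0 be given. We seek delta > 0 with 0 < |t + 3| < delta ⇒ |t^2 − 9| < eps.
Factor: t^2 − 9 = (t + 3)(t - 3), so |t^2 − 9| = |t + 3|·|t - 3|.
Impose delta ≤ 2 so that |t| < 5; then |t - 3| ≤ 8.
Hence |t^2 − 9| ≤ 8|t + 3|, which is < eps once |t + 3| < eps/8.
Take delta = min(2, eps/8). If 0 < |t + 3| < delta then both bounds hold and |t^2 − 9| ≤ 8|t + 3| < 8·(eps/8) = eps.

delta = min(2, eps/8)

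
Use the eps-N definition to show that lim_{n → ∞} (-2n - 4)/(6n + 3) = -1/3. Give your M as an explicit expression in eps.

M = (1/2)/eps

Fix eps > 0. For n ≥ 1, |(-2n - 4)/(6n + 3) + 1/3| = |-18|/(6(6n + 3)) = 18/(6(6n + 3)).
Since 6n + 3 ≥ 6n for n ≥ 1, this is ≤ 18/(6·6n) = (1/2)/n.
So |(-2n - 4)/(6n + 3) + 1/3| < eps whenever n > (1/2)/eps.
Take M = (1/2)/eps. If n > M then |(-2n - 4)/(6n + 3) + 1/3| ≤ (1/2)/n < eps.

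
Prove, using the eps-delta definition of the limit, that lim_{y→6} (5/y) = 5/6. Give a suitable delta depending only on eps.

delta = min(3, (18/5)eps)

Let eps > 0. We seek delta > 0 such that 0 < |y − 6| < delta implies |5/y − (5/6)| < eps.
|5/y − (5/6)| = 5·|6 − y|/(6·|y|) = 5|y − 6|/(6|y|).
Restrict delta ≤ 3. Then |y − 6| < 3 gives |y| > 3, so 6|y| > 18.
Then |5/y − (5/6)| < 5|y − 6|/18, which is < eps when |y − 6| < (18/5)eps.
Take delta = min(3, (18/5)eps). Then 0 < |y − 6| < delta gives both |y − 6| < 3 and |y − 6| < (18/5)eps, so |5/y − (5/6)| < eps.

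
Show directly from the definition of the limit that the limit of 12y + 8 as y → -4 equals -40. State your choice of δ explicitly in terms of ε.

Fix ε > 0. We need δ > 0 so that 0 < |y + 4| < δ implies |(12y + 8) + 40| < ε.
|(12y + 8) + 40| = |12y + 48| = 12|y + 4|.
Thus it suffices that |y + 4| < ε/12.
Take δ = ε/12. If 0 < |y + 4| < δ then |(12y + 8) + 40| = 12|y + 4| < 12·(ε/12) = ε.

δ = ε/12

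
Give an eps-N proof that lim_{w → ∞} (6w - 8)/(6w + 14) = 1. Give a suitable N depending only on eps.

Let eps > 0 be given. We seek N > 0 such that w > N implies |(6w - 8)/(6w + 14) − 1| < eps.
(6w - 8)/(6w + 14) − 1 = (6(6w - 8) − 6(6w + 14)) / (6(6w + 14)) = -132/(6(6w + 14)).
For w > 0 we have 6w + 14 > 6w, so |(6w - 8)/(6w + 14) − 1| = 132/(6(6w + 14)) < 132/(6·6w) = (11/3)/w.
Thus |(6w - 8)/(6w + 14) − 1| < eps whenever w > (11/3)/eps.
Take N = (11/3)/eps. If w > N then |(6w - 8)/(6w + 14) − 1| < (11/3)/w < eps.

N = (11/3)/eps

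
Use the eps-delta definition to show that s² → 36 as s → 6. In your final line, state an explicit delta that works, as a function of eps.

delta = min(2, eps/14)

Let eps > 0. We seek delta > 0 with 0 < |s − 6| < delta ⇒ |s² − 36| < eps.
Factor: s² − 36 = (s − 6)(s + 6), so |s² − 36| = |s − 6|·|s + 6|.
Restrict delta ≤ 2. Then |s − 6| < 2 gives |s| < 8, so by the triangle inequality |s + 6| ≤ 8 + 6 = 14.
Hence |s² − 36| ≤ 14|s − 6|, which is < eps once |s − 6| < eps/14.
Take delta = min(2, eps/14). If 0 < |s − 6| < delta then both bounds hold and |s² − 36| ≤ 14|s − 6| < 14·(eps/14) = eps.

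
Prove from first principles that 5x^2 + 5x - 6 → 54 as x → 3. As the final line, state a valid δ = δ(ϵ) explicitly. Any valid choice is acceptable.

δ = min(2, ϵ/45)

Suppose ϵ > 0. We want δ > 0 such that 0 < |x − 3| < δ implies |(5x^2 + 5x - 6) − 54| < ϵ.
(5x^2 + 5x - 6) − 54 = 5x^2 + 5x - 60 = (x − 3)(5x + 20).
So |(5x^2 + 5x - 6) − 54| = |x − 3|·|5x + 20|.
Assume first that |x − 3| < 2, so |x| < 5. Then |5x + 20| ≤ 5·5 + 20 = 45.
Hence |(5x^2 + 5x - 6) − 54| ≤ 45|x − 3| < ϵ provided |x − 3| < ϵ/45.
Take δ = min(2, ϵ/45). Then 0 < |x − 3| < δ gives both |x − 3| < 2 and |x − 3| < ϵ/45, so |(5x^2 + 5x - 6) − 54| < ϵ.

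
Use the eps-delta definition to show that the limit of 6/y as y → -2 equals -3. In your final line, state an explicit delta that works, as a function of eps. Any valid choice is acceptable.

delta = min(1, (1/3)eps)

Suppose eps > 0. We seek delta > 0 such that 0 < |y + 2| < delta implies |6/y + 3| < eps.
|6/y + 3| = 6·|-2 − y|/(2·|y|) = 6|y + 2|/(2|y|).
Restrict delta ≤ 1. Then |y + 2| < 1 gives |y| > 1, so 2|y| > 2.
Then |6/y + 3| < 6|y + 2|/2, which is < eps when |y + 2| < (1/3)eps.
Take delta = min(1, (1/3)eps). Then 0 < |y + 2| < delta gives both |y + 2| < 1 and |y + 2| < (1/3)eps, so |6/y + 3| < eps.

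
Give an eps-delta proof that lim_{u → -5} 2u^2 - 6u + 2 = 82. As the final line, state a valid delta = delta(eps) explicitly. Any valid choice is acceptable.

delta = min(1, eps/28)

Let eps > 0 be given. We want delta > 0 such that 0 < |u + 5| < delta implies |(2u^2 - 6u + 2) − 82| < eps.
(2u^2 - 6u + 2) − 82 = 2u^2 - 6u - 80 = (u + 5)(2u - 16).
So |(2u^2 - 6u + 2) − 82| = |u + 5|·|2u - 16|.
Require delta ≤ 1. Then |u + 5| < 1 gives |u| < 6, and by the triangle inequality |2u - 16| ≤ 2·6 + 16 = 28.
Hence |(2u^2 - 6u + 2) − 82| ≤ 28|u + 5| < eps provided |u + 5| < eps/28.
Choosing delta = min(1, eps/28) ensures both conditions, hence |(2u^2 - 6u + 2) − 82| < eps.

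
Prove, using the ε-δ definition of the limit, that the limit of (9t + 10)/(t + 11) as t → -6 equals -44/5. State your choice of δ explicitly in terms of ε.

Let ε > 0 be given. We want δ > 0 with 0 < |t + 6| < δ ⇒ |(9t + 10)/(t + 11) + 44/5| < ε.
Combining over a common denominator, (9t + 10)/(t + 11) + 44/5 = [(9t + 10)·5 − (-44)·(t + 11)] / [5·(t + 11)] = 89(t + 6) / (5(t + 11)).
So |(9t + 10)/(t + 11) + 44/5| = 89|t + 6| / (5·|t + 11|).
Require δ ≤ 5/2, so |t + 11| ≥ |5| − |t + 6| > 5 − 5/2 = 5/2.
Hence |(9t + 10)/(t + 11) + 44/5| < 89|t + 6|/(5·(5/2)) = (178/25)|t + 6|, which is < ε once |t + 6| < (25/178)ε.
Take δ = min(5/2, (25/178)ε). Then 0 < |t + 6| < δ forces both bounds, so |(9t + 10)/(t + 11) + 44/5| < ε.

δ = min(5/2, (25/178)ε)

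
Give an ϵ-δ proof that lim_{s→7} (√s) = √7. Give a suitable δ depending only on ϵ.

δ = min(7, √7·ϵ)

Let ϵ > 0 be given. We want δ > 0 such that 0 < |s − 7| < δ implies |√s − √7| < ϵ.
Rationalise: √s − √7 = (s − 7)/(√s + √7), so |√s − √7| = |s − 7|/(√s + √7).
Restrict δ ≤ 7 so that |s − 7| < 7 forces s > 0, and then √s + √7 > √7.
Hence |√s − √7| < |s − 7|/√7, which is < ϵ once |s − 7| < √7·ϵ.
Take δ = min(7, √7·ϵ). If 0 < |s − 7| < δ then s > 0 and |√s − √7| < |s − 7|/√7 < ϵ.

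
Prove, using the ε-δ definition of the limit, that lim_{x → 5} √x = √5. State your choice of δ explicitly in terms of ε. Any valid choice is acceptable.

δ = min(5, √5·ε)

Suppose ε > 0. We want δ > 0 such that 0 < |x − 5| < δ implies |√x − √5| < ε.
Multiplying by the conjugate, |√x − √5| = |x − 5|/(√x + √5).
Restrict δ ≤ 5 so that |x − 5| < 5 forces x > 0, and then √x + √5 > √5.
Hence |√x − √5| < |x − 5|/√5, which is < ε once |x − 5| < √5·ε.
Take δ = min(5, √5·ε). If 0 < |x − 5| < δ then x > 0 and |√x − √5| < |x − 5|/√5 < ε.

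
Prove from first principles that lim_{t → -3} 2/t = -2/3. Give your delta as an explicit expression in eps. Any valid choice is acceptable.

Let eps > 0 be given. We seek delta > 0 such that 0 < |t + 3| < delta implies |2/t + 2/3| < eps.
|2/t + 2/3| = 2·|-3 − t|/(3·|t|) = 2|t + 3|/(3|t|).
Restrict delta ≤ 3/2. Then |t + 3| < 3/2 gives |t| > 3/2, so 3|t| > 9/2.
Then |2/t + 2/3| < 2|t + 3|/(9/2), which is < eps when |t + 3| < (9/4)eps.
Take delta = min(3/2, (9/4)eps). Then 0 < |t + 3| < delta gives both |t + 3| < 3/2 and |t + 3| < (9/4)eps, so |2/t + 2/3| < eps.

delta = min(3/2, (9/4)eps)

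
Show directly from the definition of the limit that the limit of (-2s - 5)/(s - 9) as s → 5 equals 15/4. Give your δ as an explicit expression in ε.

Let ε > 0. We want δ > 0 with 0 < |s − 5| < δ ⇒ |(-2s - 5)/(s - 9) − (15/4)| < ε.
Combining over a common denominator, (-2s - 5)/(s - 9) − (15/4) = [(-2s - 5)·(-4) − (-15)·(s - 9)] / [(-4)·(s - 9)] = 23(s − 5) / ((-4)(s - 9)).
So |(-2s - 5)/(s - 9) − (15/4)| = 23|s − 5| / (4·|s − 9|).
Require δ ≤ 2, so |s − 9| ≥ |-4| − |s − 5| > 4 − 2 = 2.
Hence |(-2s - 5)/(s - 9) − (15/4)| < 23|s − 5|/(4·2) = (23/8)|s − 5|, which is < ε once |s − 5| < (8/23)ε.
Take δ = min(2, (8/23)ε). Then 0 < |s − 5| < δ forces both bounds, so |(-2s - 5)/(s - 9) − (15/4)| < ε.

δ = min(2, (8/23)ε)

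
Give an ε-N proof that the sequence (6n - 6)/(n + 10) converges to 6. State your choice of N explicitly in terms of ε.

N = 66/ε

Let ε > 0 be given. For n ≥ 1, |(6n - 6)/(n + 10) − 6| = |-66|/((n + 10)) = 66/((n + 10)).
Since n + 10 ≥ n for n ≥ 1, this is ≤ 66/(n) = 66/n.
So |(6n - 6)/(n + 10) − 6| < ε whenever n > 66/ε.
Take N = 66/ε. If n > N then |(6n - 6)/(n + 10) − 6| ≤ 66/n < ε.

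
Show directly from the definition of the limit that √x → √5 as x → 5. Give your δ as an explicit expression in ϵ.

Let ϵ > 0 be given. We want δ > 0 such that 0 < |x − 5| < δ implies |√x − √5| < ϵ.
Rationalise: √x − √5 = (x − 5)/(√x + √5), so |√x − √5| = |x − 5|/(√x + √5).
Restrict δ ≤ 5 so that |x − 5| < 5 forces x > 0, and then √x + √5 > √5.
Hence |√x − √5| < |x − 5|/√5, which is < ϵ once |x − 5| < √5·ϵ.
Take δ = min(5, √5·ϵ). If 0 < |x − 5| < δ then x > 0 and |√x − √5| < |x − 5|/√5 < ϵ.

δ = min(5, √5·ϵ)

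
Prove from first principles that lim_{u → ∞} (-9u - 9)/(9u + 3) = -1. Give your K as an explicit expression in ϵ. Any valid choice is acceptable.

Fix ϵ > 0. We seek K > 0 such that u > K implies |(-9u - 9)/(9u + 3) + 1| < ϵ.
(-9u - 9)/(9u + 3) + 1 = (9(-9u - 9) − (-9)(9u + 3)) / (9(9u + 3)) = -54/(9(9u + 3)).
For u > 0 we have 9u + 3 > 9u, so |(-9u - 9)/(9u + 3) + 1| = 54/(9(9u + 3)) < 54/(9·9u) = (2/3)/u.
Thus |(-9u - 9)/(9u + 3) + 1| < ϵ whenever u > (2/3)/ϵ.
Take K = (2/3)/ϵ. If u > K then |(-9u - 9)/(9u + 3) + 1| < (2/3)/u < ϵ.

K = (2/3)/ϵ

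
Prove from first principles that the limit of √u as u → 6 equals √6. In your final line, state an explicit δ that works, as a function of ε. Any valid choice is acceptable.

Fix ε > 0. We want δ > 0 such that 0 < |u − 6| < δ implies |√u − √6| < ε.
Multiplying by the conjugate, |√u − √6| = |u − 6|/(√u + √6).
Restrict δ ≤ 6 so that |u − 6| < 6 forces u > 0, and then √u + √6 > √6.
Hence |√u − √6| < |u − 6|/√6, which is < ε once |u − 6| < √6·ε.
Take δ = min(6, √6·ε). If 0 < |u − 6| < δ then u > 0 and |√u − √6| < |u − 6|/√6 < ε.

δ = min(6, √6·ε)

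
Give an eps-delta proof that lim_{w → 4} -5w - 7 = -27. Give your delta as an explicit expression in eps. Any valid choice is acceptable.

Let eps > 0 be given. We need delta > 0 so that 0 < |w − 4| < delta implies |(-5w - 7) + 27| < eps.
Since (-5w - 7) + 27 = -5(w − 4), we have |(-5w - 7) + 27| = 5|w − 4|.
So 5|w − 4| < eps exactly when |w − 4| < eps/5.
Take delta = eps/5. If 0 < |w − 4| < delta then |(-5w - 7) + 27| = 5|w − 4| < 5·(eps/5) = eps.

delta = eps/5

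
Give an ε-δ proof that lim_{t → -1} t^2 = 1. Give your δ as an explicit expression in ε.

Let ε > 0 be given. We seek δ > 0 with 0 < |t + 1| < δ ⇒ |t^2 − 1| < ε.
Factor: t^2 − 1 = (t + 1)(t - 1), so |t^2 − 1| = |t + 1|·|t - 1|.
Impose δ ≤ 1 so that |t| < 2; then |t - 1| ≤ 3.
Hence |t^2 − 1| ≤ 3|t + 1|, which is < ε once |t + 1| < ε/3.
Take δ = min(1, ε/3). If 0 < |t + 1| < δ then both bounds hold and |t^2 − 1| ≤ 3|t + 1| < 3·(ε/3) = ε.

δ = min(1, ε/3)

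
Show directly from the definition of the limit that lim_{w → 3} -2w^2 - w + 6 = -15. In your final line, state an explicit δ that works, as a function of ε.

δ = min(1, ε/15)

Fix ε > 0. We want δ > 0 such that 0 < |w − 3| < δ implies |(-2w^2 - w + 6) + 15| < ε.
(-2w^2 - w + 6) + 15 = -2w^2 - w + 21 = (w − 3)(-2w - 7).
So |(-2w^2 - w + 6) + 15| = |w − 3|·|-2w - 7|.
Require δ ≤ 1. Then |w − 3| < 1 gives |w| < 4, and by the triangle inequality |-2w - 7| ≤ 2·4 + 7 = 15.
Hence |(-2w^2 - w + 6) + 15| ≤ 15|w − 3| < ε provided |w − 3| < ε/15.
Choosing δ = min(1, ε/15) ensures both conditions, hence |(-2w^2 - w + 6) + 15| < ε.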